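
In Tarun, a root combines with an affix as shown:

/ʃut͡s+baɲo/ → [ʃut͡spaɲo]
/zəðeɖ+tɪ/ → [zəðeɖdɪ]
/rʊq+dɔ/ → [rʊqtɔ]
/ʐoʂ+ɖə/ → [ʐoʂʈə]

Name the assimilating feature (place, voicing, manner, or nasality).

The segment that alternates is /b/, which surfaces as [p] when adjacent to /t͡s/.
/b/ is voiced while /t͡s/ is voiceless; the output [p] is voiceless, matching the trigger — so the feature that spreads is voicing.
Checking the remaining alternations: /t/ → [d] after /ɖ/ (voiceless → voiced, matching voiced); /d/ → [t] after /q/ (voiced → voiceless, matching voiceless); /ɖ/ → [ʈ] after /ʂ/ (voiced → voiceless, matching voiceless) — only voicing changes, and always toward the preceding segment.

voicing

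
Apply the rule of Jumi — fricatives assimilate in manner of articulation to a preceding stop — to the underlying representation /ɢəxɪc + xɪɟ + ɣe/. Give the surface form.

[ɢəxɪckɪɟge]

The rule targets /x/ (voiceless velar fricative), which sits after the trigger /c/ (stop).
Changing only its manner to stop gives [k] — the voiceless velar stop.
At the second juncture, /ɣ/ likewise becomes [g] adjacent to /ɟ/.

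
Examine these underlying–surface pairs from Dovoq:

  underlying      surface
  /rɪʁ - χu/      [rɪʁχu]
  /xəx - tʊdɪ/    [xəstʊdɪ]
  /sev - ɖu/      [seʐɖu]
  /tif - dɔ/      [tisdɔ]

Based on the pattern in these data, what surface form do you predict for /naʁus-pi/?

[naʁuɸpi]

The data show regressive place assimilation: /x/ → [s] before /t/; /v/ → [ʐ] before /ɖ/; /f/ → [s] before /d/. In each pair only place changes, matching the following consonant, while manner and voice stay constant.
No alternation appears in [rɪʁχu]: there the adjacent consonants already agree in place (/ʁ/ and /χ/ are both uvular), so this form is consistent with the same rule.
/s/ is a voiceless alveolar fricative. The following trigger /p/ is bilabial, so /s/ must become bilabial as well.
A voiceless bilabial fricative is [ɸ], so the surface segment is [ɸ].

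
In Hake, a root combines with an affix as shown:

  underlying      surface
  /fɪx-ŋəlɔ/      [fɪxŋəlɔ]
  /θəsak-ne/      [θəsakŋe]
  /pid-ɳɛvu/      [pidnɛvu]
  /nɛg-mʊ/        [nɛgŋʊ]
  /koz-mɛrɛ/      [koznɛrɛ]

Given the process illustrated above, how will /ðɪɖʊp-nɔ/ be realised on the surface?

[ðɪɖʊpmɔ]

The data show progressive place assimilation: /n/ → [ŋ] after /k/; /ɳ/ → [n] after /d/; /m/ → [ŋ] after /g/; /m/ → [n] after /z/. In each pair only place changes, matching the preceding consonant, while manner and voice stay constant.
No alternation appears in [fɪxŋəlɔ]: there the adjacent consonants already agree in place (/ŋ/ and /x/ are both velar), so this form is consistent with the same rule.
The rule targets /n/ (voiced alveolar nasal), which sits after the trigger /p/ (bilabial).
Changing only its place to bilabial gives [m] — the voiced bilabial nasal.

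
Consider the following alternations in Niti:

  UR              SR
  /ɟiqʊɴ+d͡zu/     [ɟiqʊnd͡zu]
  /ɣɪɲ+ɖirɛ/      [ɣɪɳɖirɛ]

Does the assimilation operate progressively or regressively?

regressive

Underlying /ɴ/ is realised as [n] next to /d͡z/; /d͡z/ itself does not change.
The change uvular → alveolar matches the place of the following /d͡z/, identifying this as place assimilation.
The other alternating form patterns the same way: /ɲ/ → [ɳ] before /ɖ/ (palatal → retroflex, matching retroflex) — only place changes, and always toward the following segment.
The trigger is the following segment, so the direction is regressive (anticipatory).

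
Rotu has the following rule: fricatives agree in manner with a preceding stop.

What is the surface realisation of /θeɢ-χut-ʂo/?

The rule targets /χ/ (voiceless uvular fricative), which sits after the trigger /ɢ/ (stop).
Changing only its manner to stop gives [q] — the voiceless uvular stop.
The same rule applies at the second boundary: /ʂ/ → [ʈ] next to /t/.

[θeɢqutʈo]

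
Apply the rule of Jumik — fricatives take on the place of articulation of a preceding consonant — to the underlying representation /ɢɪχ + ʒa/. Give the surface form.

The rule targets /ʒ/ (voiced postalveolar fricative), which sits after the trigger /χ/ (uvular).
Changing only its place to uvular gives [ʁ] — the voiced uvular fricative.

[ɢɪχʁa]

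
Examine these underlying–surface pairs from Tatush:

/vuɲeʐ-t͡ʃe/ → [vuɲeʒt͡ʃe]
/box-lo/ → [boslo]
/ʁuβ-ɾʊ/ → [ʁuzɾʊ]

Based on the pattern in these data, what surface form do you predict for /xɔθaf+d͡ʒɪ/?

The data show regressive place assimilation: /ʐ/ → [ʒ] before /t͡ʃ/; /x/ → [s] before /l/; /β/ → [z] before /ɾ/. In each pair only place changes, matching the following consonant, while manner and voice stay constant.
The rule targets /f/ (voiceless labiodental fricative), which sits before the trigger /d͡ʒ/ (postalveolar).
Changing only its place to postalveolar gives [ʃ] — the voiceless postalveolar fricative.

[xɔθaʃd͡ʒɪ]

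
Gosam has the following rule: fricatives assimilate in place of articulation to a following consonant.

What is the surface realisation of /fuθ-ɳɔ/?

/θ/ is a voiceless dental fricative. The following trigger /ɳ/ is retroflex, so /θ/ must become retroflex as well.
The voiceless retroflex fricative is [ʂ], so /θ/ → [ʂ].

[fuʂɳɔ]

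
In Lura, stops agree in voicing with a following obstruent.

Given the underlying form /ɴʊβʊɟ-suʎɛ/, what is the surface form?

/ɟ/ is a voiced palatal stop. The following trigger /s/ is voiceless, so /ɟ/ must become voiceless as well.
The voiceless palatal stop is [c], so /ɟ/ → [c].

[ɴʊβʊcsuʎɛ]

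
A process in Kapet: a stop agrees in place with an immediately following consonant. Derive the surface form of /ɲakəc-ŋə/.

/c/ is a voiceless palatal stop. The following trigger /ŋ/ is velar, so /c/ must become velar as well.
A voiceless velar stop is [k], so the surface segment is [k].

[ɲakəkŋə]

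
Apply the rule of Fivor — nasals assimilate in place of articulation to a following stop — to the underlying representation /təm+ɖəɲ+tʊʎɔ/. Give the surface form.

[təɳɖəntʊʎɔ]

/m/ is a voiced bilabial nasal. The following trigger /ɖ/ is retroflex, so /m/ must become retroflex as well.
Changing only its place to retroflex gives [ɳ] — the voiced retroflex nasal.
The same rule applies at the second boundary: /ɲ/ → [n] next to /t/.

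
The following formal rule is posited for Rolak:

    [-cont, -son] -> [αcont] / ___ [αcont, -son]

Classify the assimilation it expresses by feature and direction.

The rule copies [cont] (continuancy) from the environment onto the target stops; since [±cont] encodes the stop/fricative manner contrast, the assimilating dimension is manner.
Since the environment is written after the underscore, the trigger follows the target; the direction is regressive.

regressive manner assimilation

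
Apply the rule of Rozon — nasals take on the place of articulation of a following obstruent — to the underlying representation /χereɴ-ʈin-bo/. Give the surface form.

[χereɳʈimbo]

/ɴ/ is a voiced uvular nasal. The following trigger /ʈ/ is retroflex, so /ɴ/ must become retroflex as well.
The voiced retroflex nasal is [ɳ], so /ɴ/ → [ɳ].
The same rule applies at the second boundary: /n/ → [m] next to /b/.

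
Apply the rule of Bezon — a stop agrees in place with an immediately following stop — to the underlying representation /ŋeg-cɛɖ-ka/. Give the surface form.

The rule targets /g/ (voiced velar stop), which sits before the trigger /c/ (palatal).
Changing only its place to palatal gives [ɟ] — the voiced palatal stop.
The same rule applies at the second boundary: /ɖ/ → [g] next to /k/.

[ŋeɟcɛgka]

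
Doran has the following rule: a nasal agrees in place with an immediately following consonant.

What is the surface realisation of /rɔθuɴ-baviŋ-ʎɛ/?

The rule targets /ɴ/ (voiced uvular nasal), which sits before the trigger /b/ (bilabial).
A voiced bilabial nasal is [m], so the surface segment is [m].
At the second juncture, /ŋ/ likewise becomes [ɲ] adjacent to /ʎ/.

[rɔθumbaviɲʎɛ]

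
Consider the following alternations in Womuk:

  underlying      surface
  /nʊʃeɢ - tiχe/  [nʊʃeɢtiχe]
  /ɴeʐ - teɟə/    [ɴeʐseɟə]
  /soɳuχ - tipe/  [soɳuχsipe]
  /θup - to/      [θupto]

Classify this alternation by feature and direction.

progressive manner assimilation

The segment that alternates is /t/, which surfaces as [s] when adjacent to /ʐ/.
/t/ is a stop while /ʐ/ is a fricative; the output [s] is a fricative, matching the trigger — so the feature that spreads is manner.
Place and voice are unchanged, so the assimilation is partial, not total.
The other alternating form patterns the same way: /t/ → [s] after /χ/ (stop → fricative, matching a fricative) — only manner changes, and always toward the preceding segment.
No alternation appears in [nʊʃeɢtiχe], [θupto]: there the adjacent consonants already agree in manner (/t/ and /ɢ/ are both stops; /t/ and /p/ are both stops), so these forms are consistent with the same rule.
The trigger is the preceding segment, so the direction is progressive (perseverative).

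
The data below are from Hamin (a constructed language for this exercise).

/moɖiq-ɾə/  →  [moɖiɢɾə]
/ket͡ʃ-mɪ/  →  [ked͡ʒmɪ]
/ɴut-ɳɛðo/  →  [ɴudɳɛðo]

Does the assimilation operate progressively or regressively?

The segment that alternates is /q/, which surfaces as [ɢ] when adjacent to /ɾ/.
/q/ is voiceless while /ɾ/ is voiced; the output [ɢ] is voiced, matching the trigger — so the feature that spreads is voicing.
The same holds elsewhere in the data: /t͡ʃ/ → [d͡ʒ] before /m/ (voiceless → voiced, matching voiced); /t/ → [d] before /ɳ/ (voiceless → voiced, matching voiced) — only voicing changes, and always toward the following segment.
Since the segment that changes precedes the conditioning segment, the assimilation is regressive.

regressive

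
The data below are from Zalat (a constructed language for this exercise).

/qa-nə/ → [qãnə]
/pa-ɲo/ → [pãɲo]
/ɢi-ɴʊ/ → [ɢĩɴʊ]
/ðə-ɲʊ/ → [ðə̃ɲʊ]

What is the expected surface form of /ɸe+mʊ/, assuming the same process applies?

The data show regressive nasality assimilation (vowel nasalisation): /a/ → [ã] before /n/; /a/ → [ã] before /ɲ/; /i/ → [ĩ] before /ɴ/; /ə/ → [ə̃] before /ɲ/ — a vowel is nasalised by an immediately following nasal consonant.
/e/ sits next to the nasal /m/ and is therefore nasalised to [ẽ].

[ɸẽmʊ]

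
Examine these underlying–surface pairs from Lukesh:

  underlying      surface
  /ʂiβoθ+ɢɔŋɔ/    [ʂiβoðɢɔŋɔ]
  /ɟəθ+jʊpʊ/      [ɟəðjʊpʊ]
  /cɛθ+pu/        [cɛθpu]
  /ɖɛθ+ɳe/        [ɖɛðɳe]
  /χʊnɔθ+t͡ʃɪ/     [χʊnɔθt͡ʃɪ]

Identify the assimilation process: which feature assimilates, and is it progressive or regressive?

regressive voicing assimilation

Underlying /θ/ is realised as [ð] next to /ɢ/; /ɢ/ itself does not change.
The change voiceless → voiced matches the voicing of the following /ɢ/, identifying this as voicing assimilation.
Place and manner are unchanged, so the assimilation is partial, not total.
The same holds elsewhere in the data: /θ/ → [ð] before /j/ (voiceless → voiced, matching voiced); /θ/ → [ð] before /ɳ/ (voiceless → voiced, matching voiced) — only voicing changes, and always toward the following segment.
No alternation appears in [cɛθpu], [χʊnɔθt͡ʃɪ]: there the adjacent consonants already agree in voicing (/θ/ and /p/ are both voiceless; /θ/ and /t͡ʃ/ are both voiceless), so these forms are consistent with the same rule.
The trigger is the following segment, so the direction is regressive (anticipatory).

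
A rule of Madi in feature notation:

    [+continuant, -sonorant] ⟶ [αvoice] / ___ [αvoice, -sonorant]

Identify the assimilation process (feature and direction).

regressive voicing assimilation

The rule copies [voice] from the environment onto the target, so the assimilating feature is voicing.
The conditioning segment sits to the right of the focus bar, meaning the trigger follows the segment that changes — regressive assimilation.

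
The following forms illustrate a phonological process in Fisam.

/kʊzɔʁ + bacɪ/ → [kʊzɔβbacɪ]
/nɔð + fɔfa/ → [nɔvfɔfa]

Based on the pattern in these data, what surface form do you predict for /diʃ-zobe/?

The data show regressive place assimilation: /ʁ/ → [β] before /b/; /ð/ → [v] before /f/. In each pair only place changes, matching the following consonant, while manner and voice stay constant.
/ʃ/ is a voiceless postalveolar fricative. The following trigger /z/ is alveolar, so /ʃ/ must become alveolar as well.
A voiceless alveolar fricative is [s], so the surface segment is [s].

[diszobe]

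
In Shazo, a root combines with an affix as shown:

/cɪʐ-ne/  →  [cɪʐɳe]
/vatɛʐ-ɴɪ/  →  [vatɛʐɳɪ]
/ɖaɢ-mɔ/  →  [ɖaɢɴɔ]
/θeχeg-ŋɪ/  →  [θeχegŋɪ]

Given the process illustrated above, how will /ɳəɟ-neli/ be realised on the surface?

[ɳəɟɲeli]

The data show progressive place assimilation: /n/ → [ɳ] after /ʐ/; /ɴ/ → [ɳ] after /ʐ/; /m/ → [ɴ] after /ɢ/. In each pair only place changes, matching the preceding consonant, while manner and voice stay constant.
Nothing changes in [θeχegŋɪ]: there the adjacent consonants already agree in place (/ŋ/ and /g/ are both velar), so this form is consistent with the same rule.
/n/ is a voiced alveolar nasal. The preceding trigger /ɟ/ is palatal, so /n/ must become palatal as well.
The voiced palatal nasal is [ɲ], so /n/ → [ɲ].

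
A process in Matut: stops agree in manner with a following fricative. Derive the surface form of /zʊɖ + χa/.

The rule targets /ɖ/ (voiced retroflex stop), which sits before the trigger /χ/ (fricative).
Changing only its manner to fricative gives [ʐ] — the voiced retroflex fricative.

[zʊʐχa]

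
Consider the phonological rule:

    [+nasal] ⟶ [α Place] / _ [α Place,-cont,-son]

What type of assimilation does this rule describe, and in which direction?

The shared variable α links the value of the place features (abbreviated [Place]) on the target to the same value on the neighbouring segment, so place is the feature that assimilates.
The conditioning segment sits to the right of the focus bar, meaning the trigger follows the segment that changes — regressive assimilation.

regressive place assimilation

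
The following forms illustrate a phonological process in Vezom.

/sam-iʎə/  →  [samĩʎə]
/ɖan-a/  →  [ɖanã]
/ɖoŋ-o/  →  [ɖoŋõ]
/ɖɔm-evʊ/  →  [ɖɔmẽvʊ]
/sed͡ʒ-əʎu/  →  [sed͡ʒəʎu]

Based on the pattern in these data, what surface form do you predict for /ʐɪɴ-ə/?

The data show progressive nasality assimilation (vowel nasalisation): /i/ → [ĩ] after /m/; /a/ → [ã] after /n/; /o/ → [õ] after /ŋ/; /e/ → [ẽ] after /m/ — a vowel is nasalised by an immediately preceding nasal consonant.
No change occurs in [sed͡ʒəʎu] because the vowel at the boundary is adjacent to an oral consonant, not a nasal (/ə/ next to /d͡ʒ/).
The vowel /ə/ is adjacent to the preceding nasal /ɴ/, so it acquires [+nasal] and surfaces as [ə̃].

[ʐɪɴə̃]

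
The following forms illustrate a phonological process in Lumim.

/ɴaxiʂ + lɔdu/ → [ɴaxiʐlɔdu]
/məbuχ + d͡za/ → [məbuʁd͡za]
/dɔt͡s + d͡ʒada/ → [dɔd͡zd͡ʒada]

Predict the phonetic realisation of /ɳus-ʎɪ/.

[ɳuzʎɪ]

The data show regressive voicing assimilation: /ʂ/ → [ʐ] before /l/; /χ/ → [ʁ] before /d͡z/; /t͡s/ → [d͡z] before /d͡ʒ/. In each pair only voicing changes, matching the following consonant, while place and manner stay constant.
The rule targets /s/ (voiceless alveolar fricative), which sits before the trigger /ʎ/ (voiced).
The voiced alveolar fricative is [z], so /s/ → [z].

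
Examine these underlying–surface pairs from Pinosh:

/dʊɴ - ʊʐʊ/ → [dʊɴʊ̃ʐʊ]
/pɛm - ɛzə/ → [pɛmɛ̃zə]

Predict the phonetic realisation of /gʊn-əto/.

[gʊnə̃to]

The data show progressive nasality assimilation (vowel nasalisation): /ʊ/ → [ʊ̃] after /ɴ/; /ɛ/ → [ɛ̃] after /m/ — a vowel is nasalised by an immediately preceding nasal consonant.
The vowel /ə/ is adjacent to the preceding nasal /n/, so it acquires [+nasal] and surfaces as [ə̃].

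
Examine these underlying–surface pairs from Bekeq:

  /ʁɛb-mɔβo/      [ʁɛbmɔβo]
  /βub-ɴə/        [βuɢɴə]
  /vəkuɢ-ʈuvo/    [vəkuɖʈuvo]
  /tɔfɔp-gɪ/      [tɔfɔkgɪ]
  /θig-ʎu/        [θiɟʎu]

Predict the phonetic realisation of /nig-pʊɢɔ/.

The data show regressive place assimilation: /b/ → [ɢ] before /ɴ/; /ɢ/ → [ɖ] before /ʈ/; /p/ → [k] before /g/; /g/ → [ɟ] before /ʎ/. In each pair only place changes, matching the following consonant, while manner and voice stay constant.
Nothing changes in [ʁɛbmɔβo]: there the adjacent consonants already agree in place (/b/ and /m/ are both bilabial), so this form is consistent with the same rule.
The rule targets /g/ (voiced velar stop), which sits before the trigger /p/ (bilabial).
A voiced bilabial stop is [b], so the surface segment is [b].

[nibpʊɢɔ]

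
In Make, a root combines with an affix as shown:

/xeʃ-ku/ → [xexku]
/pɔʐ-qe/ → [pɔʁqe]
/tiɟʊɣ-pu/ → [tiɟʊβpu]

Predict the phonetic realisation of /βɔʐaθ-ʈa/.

[βɔʐaʂʈa]

The data show regressive place assimilation: /ʃ/ → [x] before /k/; /ʐ/ → [ʁ] before /q/; /ɣ/ → [β] before /p/. In each pair only place changes, matching the following consonant, while manner and voice stay constant.
/θ/ is a voiceless dental fricative. The following trigger /ʈ/ is retroflex, so /θ/ must become retroflex as well.
The voiceless retroflex fricative is [ʂ], so /θ/ → [ʂ].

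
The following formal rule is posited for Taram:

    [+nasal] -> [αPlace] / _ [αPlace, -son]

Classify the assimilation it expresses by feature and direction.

The shared variable α links the value of the place features (abbreviated [Place]) on the target to the same value on the neighbouring segment, so place is the feature that assimilates.
The conditioning segment sits to the right of the focus bar, meaning the trigger follows the segment that changes — regressive assimilation.

regressive place assimilation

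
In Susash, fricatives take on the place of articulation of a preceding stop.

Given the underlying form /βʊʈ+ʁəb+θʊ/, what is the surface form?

[βʊʈʐəbɸʊ]

/ʁ/ is a voiced uvular fricative. The preceding trigger /ʈ/ is retroflex, so /ʁ/ must become retroflex as well.
Changing only its place to retroflex gives [ʐ] — the voiced retroflex fricative.
The same rule applies at the second boundary: /θ/ → [ɸ] next to /b/.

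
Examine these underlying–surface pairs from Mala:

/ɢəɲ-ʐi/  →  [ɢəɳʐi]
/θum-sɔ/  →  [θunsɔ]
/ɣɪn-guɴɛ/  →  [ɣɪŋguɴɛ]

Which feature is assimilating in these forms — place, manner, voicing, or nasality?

place

Comparing underlying and surface forms, /ɲ/ → [ɳ] is the alternation; the neighbouring /ʐ/ is constant.
The change palatal → retroflex matches the place of the following /ʐ/, identifying this as place assimilation.
The other alternating forms pattern the same way: /m/ → [n] before /s/ (bilabial → alveolar, matching alveolar); /n/ → [ŋ] before /g/ (alveolar → velar, matching velar) — only place changes, and always toward the following segment.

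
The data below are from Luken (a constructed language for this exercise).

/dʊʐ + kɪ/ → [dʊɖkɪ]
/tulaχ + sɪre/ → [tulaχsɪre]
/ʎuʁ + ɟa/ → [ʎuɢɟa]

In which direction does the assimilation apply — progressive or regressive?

regressive

The segment that alternates is /ʐ/, which surfaces as [ɖ] when adjacent to /k/.
/ʐ/ is a fricative while /k/ is a stop; the output [ɖ] is a stop, matching the trigger — so the feature that spreads is manner.
The other alternating form patterns the same way: /ʁ/ → [ɢ] before /ɟ/ (fricative → stop, matching a stop) — only manner changes, and always toward the following segment.
No alternation appears in [tulaχsɪre]: there the adjacent consonants already agree in manner (/χ/ and /s/ are both fricatives), so this form is consistent with the same rule.
Since the segment that changes precedes the conditioning segment, the assimilation is regressive.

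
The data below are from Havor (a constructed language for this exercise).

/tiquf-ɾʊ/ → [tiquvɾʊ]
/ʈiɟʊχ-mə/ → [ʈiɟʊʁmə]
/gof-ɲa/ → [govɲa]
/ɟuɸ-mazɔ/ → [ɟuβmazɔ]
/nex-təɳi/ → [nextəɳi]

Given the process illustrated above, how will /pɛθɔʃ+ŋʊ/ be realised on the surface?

The data show regressive voicing assimilation: /f/ → [v] before /ɾ/; /χ/ → [ʁ] before /m/; /f/ → [v] before /ɲ/; /ɸ/ → [β] before /m/. In each pair only voicing changes, matching the following consonant, while place and manner stay constant.
No alternation appears in [nextəɳi]: there the adjacent consonants already agree in voicing (/x/ and /t/ are both voiceless), so this form is consistent with the same rule.
The rule targets /ʃ/ (voiceless postalveolar fricative), which sits before the trigger /ŋ/ (voiced).
A voiced postalveolar fricative is [ʒ], so the surface segment is [ʒ].

[pɛθɔʒŋʊ]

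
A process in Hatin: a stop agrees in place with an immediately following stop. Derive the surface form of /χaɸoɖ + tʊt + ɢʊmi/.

The rule targets /ɖ/ (voiced retroflex stop), which sits before the trigger /t/ (alveolar).
Changing only its place to alveolar gives [d] — the voiced alveolar stop.
At the second juncture, /t/ likewise becomes [q] adjacent to /ɢ/.

[χaɸodtʊqɢʊmi]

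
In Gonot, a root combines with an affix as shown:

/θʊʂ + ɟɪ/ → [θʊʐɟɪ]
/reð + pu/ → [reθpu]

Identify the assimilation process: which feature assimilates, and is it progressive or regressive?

regressive voicing assimilation

Underlying /ʂ/ is realised as [ʐ] next to /ɟ/; /ɟ/ itself does not change.
/ʂ/ is voiceless while /ɟ/ is voiced; the output [ʐ] is voiced, matching the trigger — so the feature that spreads is voicing.
Place and manner are unchanged, so the assimilation is partial, not total.
Checking the remaining alternation: /ð/ → [θ] before /p/ (voiced → voiceless, matching voiceless) — only voicing changes, and always toward the following segment.
Since the segment that changes precedes the conditioning segment, the assimilation is regressive.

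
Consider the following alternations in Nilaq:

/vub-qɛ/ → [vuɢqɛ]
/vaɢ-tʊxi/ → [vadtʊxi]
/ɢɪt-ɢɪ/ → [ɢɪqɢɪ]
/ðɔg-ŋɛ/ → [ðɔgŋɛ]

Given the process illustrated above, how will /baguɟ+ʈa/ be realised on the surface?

[baguɖʈa]

The data show regressive place assimilation: /b/ → [ɢ] before /q/; /ɢ/ → [d] before /t/; /t/ → [q] before /ɢ/. In each pair only place changes, matching the following consonant, while manner and voice stay constant.
No alternation appears in [ðɔgŋɛ]: there the adjacent consonants already agree in place (/g/ and /ŋ/ are both velar), so this form is consistent with the same rule.
/ɟ/ is a voiced palatal stop. The following trigger /ʈ/ is retroflex, so /ɟ/ must become retroflex as well.
The voiced retroflex stop is [ɖ], so /ɟ/ → [ɖ].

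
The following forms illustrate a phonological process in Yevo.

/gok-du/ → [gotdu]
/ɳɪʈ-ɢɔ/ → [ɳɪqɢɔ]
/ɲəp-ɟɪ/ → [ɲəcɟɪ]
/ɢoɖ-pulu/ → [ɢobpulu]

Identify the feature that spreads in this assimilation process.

Underlying /k/ is realised as [t] next to /d/; /d/ itself does not change.
The change velar → alveolar matches the place of the following /d/, identifying this as place assimilation.
The other alternating forms pattern the same way: /ʈ/ → [q] before /ɢ/ (retroflex → uvular, matching uvular); /p/ → [c] before /ɟ/ (bilabial → palatal, matching palatal); /ɖ/ → [b] before /p/ (retroflex → bilabial, matching bilabial) — only place changes, and always toward the following segment.

place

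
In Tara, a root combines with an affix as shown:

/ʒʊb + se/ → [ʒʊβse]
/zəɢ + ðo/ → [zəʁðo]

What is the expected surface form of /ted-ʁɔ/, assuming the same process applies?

[tezʁɔ]

The data show regressive manner assimilation: /b/ → [β] before /s/; /ɢ/ → [ʁ] before /ð/. In each pair only manner changes, matching the following consonant, while place and voice stay constant.
/d/ is a voiced alveolar stop. The following trigger /ʁ/ is a fricative, so /d/ must become a fricative as well.
A voiced alveolar fricative is [z], so the surface segment is [z].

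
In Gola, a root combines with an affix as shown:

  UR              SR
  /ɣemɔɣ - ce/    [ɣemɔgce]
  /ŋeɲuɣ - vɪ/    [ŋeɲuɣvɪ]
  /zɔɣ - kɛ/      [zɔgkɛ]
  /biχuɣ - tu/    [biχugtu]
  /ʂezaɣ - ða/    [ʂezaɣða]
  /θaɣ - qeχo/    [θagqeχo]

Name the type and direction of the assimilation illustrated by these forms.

Underlying /ɣ/ is realised as [g] next to /c/; /c/ itself does not change.
/ɣ/ is a fricative while /c/ is a stop; the output [g] is a stop, matching the trigger — so the feature that spreads is manner.
Place and voice are unchanged, so the assimilation is partial, not total.
The other alternating forms pattern the same way: /ɣ/ → [g] before /k/ (fricative → stop, matching a stop); /ɣ/ → [g] before /t/ (fricative → stop, matching a stop); /ɣ/ → [g] before /q/ (fricative → stop, matching a stop) — only manner changes, and always toward the following segment.
No alternation appears in [ŋeɲuɣvɪ], [ʂezaɣða]: there the adjacent consonants already agree in manner (/ɣ/ and /v/ are both fricatives; /ɣ/ and /ð/ are both fricatives), so these forms are consistent with the same rule.
The trigger is the following segment, so the direction is regressive (anticipatory).

regressive manner assimilation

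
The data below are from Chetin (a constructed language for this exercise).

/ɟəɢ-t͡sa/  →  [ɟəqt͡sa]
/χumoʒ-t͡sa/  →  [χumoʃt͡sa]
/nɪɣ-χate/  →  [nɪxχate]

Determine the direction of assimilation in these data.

regressive

Comparing underlying and surface forms, /ɢ/ → [q] is the alternation; the neighbouring /t͡s/ is constant.
The change voiced → voiceless matches the voicing of the following /t͡s/, identifying this as voicing assimilation.
Checking the remaining alternations: /ʒ/ → [ʃ] before /t͡s/ (voiced → voiceless, matching voiceless); /ɣ/ → [x] before /χ/ (voiced → voiceless, matching voiceless) — only voicing changes, and always toward the following segment.
Since the segment that changes precedes the conditioning segment, the assimilation is regressive.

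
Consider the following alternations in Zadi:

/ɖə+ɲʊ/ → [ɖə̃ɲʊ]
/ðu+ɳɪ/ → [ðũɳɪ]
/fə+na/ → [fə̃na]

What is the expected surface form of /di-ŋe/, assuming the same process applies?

[dĩŋe]

The data show regressive nasality assimilation (vowel nasalisation): /ə/ → [ə̃] before /ɲ/; /u/ → [ũ] before /ɳ/; /ə/ → [ə̃] before /n/ — a vowel is nasalised by an immediately following nasal consonant.
/i/ sits next to the nasal /ŋ/ and is therefore nasalised to [ĩ].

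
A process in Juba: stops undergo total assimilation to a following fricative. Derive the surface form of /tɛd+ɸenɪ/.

/d/ is the segment targeted by the rule; it sits immediately before /ɸ/, so it assimilates completely and surfaces as [ɸ].

[tɛɸɸenɪ]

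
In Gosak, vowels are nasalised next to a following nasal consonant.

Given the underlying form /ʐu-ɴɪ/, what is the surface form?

The vowel /u/ is adjacent to the following nasal /ɴ/, so it acquires [+nasal] and surfaces as [ũ].

[ʐũɴɪ]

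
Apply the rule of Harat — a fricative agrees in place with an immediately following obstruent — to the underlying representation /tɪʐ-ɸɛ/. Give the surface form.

[tɪβɸɛ]

/ʐ/ is a voiced retroflex fricative. The following trigger /ɸ/ is bilabial, so /ʐ/ must become bilabial as well.
The voiced bilabial fricative is [β], so /ʐ/ → [β].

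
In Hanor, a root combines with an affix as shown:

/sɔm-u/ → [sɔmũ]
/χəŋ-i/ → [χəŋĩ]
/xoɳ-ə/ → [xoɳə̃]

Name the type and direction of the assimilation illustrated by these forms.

progressive nasality assimilation (vowel nasalisation)

The vowel /u/ surfaces as nasalised [ũ] next to the preceding nasal /m/ — it has acquired the [+nasal] feature of its neighbour.
The other forms show the same pattern: /i/ → [ĩ] after /ŋ/; /ə/ → [ə̃] after /ɳ/ — each time a vowel is nasalised next to a preceding nasal.
Because the conditioning nasal is to the left of the vowel that changes, the process is progressive (perseverative).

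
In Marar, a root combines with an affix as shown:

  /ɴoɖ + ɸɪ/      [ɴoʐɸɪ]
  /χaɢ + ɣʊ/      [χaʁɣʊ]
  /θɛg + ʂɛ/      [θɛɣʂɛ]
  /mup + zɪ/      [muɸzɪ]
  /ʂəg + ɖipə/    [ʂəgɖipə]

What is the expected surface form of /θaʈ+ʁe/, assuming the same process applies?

The data show regressive manner assimilation: /ɖ/ → [ʐ] before /ɸ/; /ɢ/ → [ʁ] before /ɣ/; /g/ → [ɣ] before /ʂ/; /p/ → [ɸ] before /z/. In each pair only manner changes, matching the following consonant, while place and voice stay constant.
Nothing changes in [ʂəgɖipə]: there the adjacent consonants already agree in manner (/g/ and /ɖ/ are both stops), so this form is consistent with the same rule.
/ʈ/ is a voiceless retroflex stop. The following trigger /ʁ/ is a fricative, so /ʈ/ must become a fricative as well.
The voiceless retroflex fricative is [ʂ], so /ʈ/ → [ʂ].

[θaʂʁe]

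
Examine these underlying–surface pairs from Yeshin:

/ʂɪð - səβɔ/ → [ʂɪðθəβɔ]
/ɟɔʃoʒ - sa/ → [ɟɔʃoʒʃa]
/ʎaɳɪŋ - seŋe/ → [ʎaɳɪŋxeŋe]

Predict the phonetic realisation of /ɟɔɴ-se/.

The data show progressive place assimilation: /s/ → [θ] after /ð/; /s/ → [ʃ] after /ʒ/; /s/ → [x] after /ŋ/. In each pair only place changes, matching the preceding consonant, while manner and voice stay constant.
The rule targets /s/ (voiceless alveolar fricative), which sits after the trigger /ɴ/ (uvular).
Changing only its place to uvular gives [χ] — the voiceless uvular fricative.

[ɟɔɴχe]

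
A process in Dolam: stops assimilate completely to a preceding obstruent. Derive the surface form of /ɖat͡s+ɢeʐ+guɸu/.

[ɖat͡st͡seʐʐuɸu]

/ɢ/ is the segment targeted by the rule; it sits immediately after /t͡s/, so it assimilates completely and surfaces as [t͡s].
The same rule applies at the second boundary: /g/ → [ʐ] next to /ʐ/.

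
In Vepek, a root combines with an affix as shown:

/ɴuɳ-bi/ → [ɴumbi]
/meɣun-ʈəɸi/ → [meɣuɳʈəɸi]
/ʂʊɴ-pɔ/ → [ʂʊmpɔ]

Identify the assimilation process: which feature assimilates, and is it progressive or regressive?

regressive place assimilation

Comparing underlying and surface forms, /ɳ/ → [m] is the alternation; the neighbouring /b/ is constant.
The change retroflex → bilabial matches the place of the following /b/, identifying this as place assimilation.
Manner and voice are unchanged, so the assimilation is partial, not total.
The same holds elsewhere in the data: /n/ → [ɳ] before /ʈ/ (alveolar → retroflex, matching retroflex); /ɴ/ → [m] before /p/ (uvular → bilabial, matching bilabial) — only place changes, and always toward the following segment.
The trigger is the following segment, so the direction is regressive (anticipatory).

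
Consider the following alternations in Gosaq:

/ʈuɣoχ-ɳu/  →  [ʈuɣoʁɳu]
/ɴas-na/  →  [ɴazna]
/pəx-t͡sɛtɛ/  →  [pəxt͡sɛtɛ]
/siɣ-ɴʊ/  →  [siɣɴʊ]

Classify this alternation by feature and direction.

regressive voicing assimilation

Comparing underlying and surface forms, /χ/ → [ʁ] is the alternation; the neighbouring /ɳ/ is constant.
/χ/ is voiceless while /ɳ/ is voiced; the output [ʁ] is voiced, matching the trigger — so the feature that spreads is voicing.
Place and manner are unchanged, so the assimilation is partial, not total.
Checking the remaining alternation: /s/ → [z] before /n/ (voiceless → voiced, matching voiced) — only voicing changes, and always toward the following segment.
No alternation appears in [pəxt͡sɛtɛ], [siɣɴʊ]: there the adjacent consonants already agree in voicing (/x/ and /t͡s/ are both voiceless; /ɣ/ and /ɴ/ are both voiced), so these forms are consistent with the same rule.
The trigger is the following segment, so the direction is regressive (anticipatory).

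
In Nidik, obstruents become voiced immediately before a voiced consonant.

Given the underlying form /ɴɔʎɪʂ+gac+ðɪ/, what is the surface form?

[ɴɔʎɪʐgaɟðɪ]

The rule targets /ʂ/ (voiceless retroflex fricative), which sits before the trigger /g/ (voiced).
Changing only its voicing to voiced gives [ʐ] — the voiced retroflex fricative.
At the second juncture, /c/ likewise becomes [ɟ] adjacent to /ð/.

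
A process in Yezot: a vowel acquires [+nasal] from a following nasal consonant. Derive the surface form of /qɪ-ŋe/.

[qɪ̃ŋe]

The vowel /ɪ/ is adjacent to the following nasal /ŋ/, so it acquires [+nasal] and surfaces as [ɪ̃].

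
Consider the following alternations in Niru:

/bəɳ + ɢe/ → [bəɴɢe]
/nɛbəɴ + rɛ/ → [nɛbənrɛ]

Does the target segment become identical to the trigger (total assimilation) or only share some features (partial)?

The segment that alternates is /ɳ/, which surfaces as [ɴ] when adjacent to /ɢ/.
/ɳ/ is retroflex while /ɢ/ is uvular; the output [ɴ] is uvular, matching the trigger — so the feature that spreads is place.
Manner and voice are unchanged, so the assimilation is partial, not total.
The same holds elsewhere in the data: /ɴ/ → [n] before /r/ (uvular → alveolar, matching alveolar) — only place changes, and always toward the following segment.

partial assimilation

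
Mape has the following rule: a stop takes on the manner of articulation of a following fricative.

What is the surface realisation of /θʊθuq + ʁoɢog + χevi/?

[θʊθuχʁoɢoɣχevi]

The rule targets /q/ (voiceless uvular stop), which sits before the trigger /ʁ/ (fricative).
Changing only its manner to fricative gives [χ] — the voiceless uvular fricative.
At the second juncture, /g/ likewise becomes [ɣ] adjacent to /χ/.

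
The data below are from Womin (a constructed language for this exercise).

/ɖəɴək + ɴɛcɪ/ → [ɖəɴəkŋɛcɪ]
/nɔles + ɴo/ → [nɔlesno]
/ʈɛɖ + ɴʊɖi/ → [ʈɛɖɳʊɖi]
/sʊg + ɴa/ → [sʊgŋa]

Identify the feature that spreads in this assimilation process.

place

Underlying /ɴ/ is realised as [ŋ] next to /k/; /k/ itself does not change.
/ɴ/ is uvular while /k/ is velar; the output [ŋ] is velar, matching the trigger — so the feature that spreads is place.
The other alternating forms pattern the same way: /ɴ/ → [n] after /s/ (uvular → alveolar, matching alveolar); /ɴ/ → [ɳ] after /ɖ/ (uvular → retroflex, matching retroflex); /ɴ/ → [ŋ] after /g/ (uvular → velar, matching velar) — only place changes, and always toward the preceding segment.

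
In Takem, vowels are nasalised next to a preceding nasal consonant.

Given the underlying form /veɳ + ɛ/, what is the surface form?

[veɳɛ̃]

The vowel /ɛ/ is adjacent to the preceding nasal /ɳ/, so it acquires [+nasal] and surfaces as [ɛ̃].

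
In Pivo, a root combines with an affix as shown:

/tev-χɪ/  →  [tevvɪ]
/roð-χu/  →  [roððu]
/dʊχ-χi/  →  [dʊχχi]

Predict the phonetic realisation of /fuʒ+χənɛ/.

[fuʒʒənɛ]

The data show progressive total assimilation (/χ/ → [v] after /v/; /χ/ → [ð] after /ð/): in every case the target segment becomes identical to its preceding neighbour, copying more than a single feature.
In [dʊχχi] the two consonants at the boundary are already identical (/χ/ + /χ/), so the rule applies vacuously and nothing changes.
/χ/ is the segment targeted by the rule; it sits immediately after /ʒ/, so it assimilates completely and surfaces as [ʒ].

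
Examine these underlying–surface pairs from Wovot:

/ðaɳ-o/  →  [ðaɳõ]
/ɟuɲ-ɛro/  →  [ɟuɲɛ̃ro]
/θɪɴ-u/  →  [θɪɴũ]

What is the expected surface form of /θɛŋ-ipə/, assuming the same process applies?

[θɛŋĩpə]

The data show progressive nasality assimilation (vowel nasalisation): /o/ → [õ] after /ɳ/; /ɛ/ → [ɛ̃] after /ɲ/; /u/ → [ũ] after /ɴ/ — a vowel is nasalised by an immediately preceding nasal consonant.
/i/ sits next to the nasal /ŋ/ and is therefore nasalised to [ĩ].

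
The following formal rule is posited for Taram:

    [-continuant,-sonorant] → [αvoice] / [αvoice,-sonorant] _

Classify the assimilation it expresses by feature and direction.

progressive voicing assimilation

The rule copies [voice] from the environment onto the target, so the assimilating feature is voicing.
Since the environment is written before the underscore, the trigger precedes the target; the direction is progressive.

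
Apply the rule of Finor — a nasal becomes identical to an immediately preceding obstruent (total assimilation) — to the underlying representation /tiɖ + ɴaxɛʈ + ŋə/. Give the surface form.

/ɴ/ is the segment targeted by the rule; it sits immediately after /ɖ/, so it assimilates completely and surfaces as [ɖ].
At the second juncture, /ŋ/ likewise becomes [ʈ] adjacent to /ʈ/.

[tiɖɖaxɛʈʈə]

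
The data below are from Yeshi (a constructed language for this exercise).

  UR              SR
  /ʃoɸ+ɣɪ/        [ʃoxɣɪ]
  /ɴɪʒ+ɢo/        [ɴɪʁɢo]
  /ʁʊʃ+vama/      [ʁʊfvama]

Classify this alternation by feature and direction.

Comparing underlying and surface forms, /ɸ/ → [x] is the alternation; the neighbouring /ɣ/ is constant.
The change bilabial → velar matches the place of the following /ɣ/, identifying this as place assimilation.
Manner and voice are unchanged, so the assimilation is partial, not total.
The same holds elsewhere in the data: /ʒ/ → [ʁ] before /ɢ/ (postalveolar → uvular, matching uvular); /ʃ/ → [f] before /v/ (postalveolar → labiodental, matching labiodental) — only place changes, and always toward the following segment.
The trigger is the following segment, so the direction is regressive (anticipatory).

regressive place assimilation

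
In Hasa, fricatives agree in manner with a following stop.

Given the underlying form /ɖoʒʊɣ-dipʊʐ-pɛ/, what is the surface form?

[ɖoʒʊgdipʊɖpɛ]

/ɣ/ is a voiced velar fricative. The following trigger /d/ is a stop, so /ɣ/ must become a stop as well.
The voiced velar stop is [g], so /ɣ/ → [g].
At the second juncture, /ʐ/ likewise becomes [ɖ] adjacent to /p/.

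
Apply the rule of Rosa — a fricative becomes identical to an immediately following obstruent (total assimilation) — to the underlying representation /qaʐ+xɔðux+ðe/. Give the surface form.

/ʐ/ is the segment targeted by the rule; it sits immediately before /x/, so it assimilates completely and surfaces as [x].
At the second juncture, /x/ likewise becomes [ð] adjacent to /ð/.

[qaxxɔðuððe]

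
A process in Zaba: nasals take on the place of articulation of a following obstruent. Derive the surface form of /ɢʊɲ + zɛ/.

The rule targets /ɲ/ (voiced palatal nasal), which sits before the trigger /z/ (alveolar).
The voiced alveolar nasal is [n], so /ɲ/ → [n].

[ɢʊnzɛ]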